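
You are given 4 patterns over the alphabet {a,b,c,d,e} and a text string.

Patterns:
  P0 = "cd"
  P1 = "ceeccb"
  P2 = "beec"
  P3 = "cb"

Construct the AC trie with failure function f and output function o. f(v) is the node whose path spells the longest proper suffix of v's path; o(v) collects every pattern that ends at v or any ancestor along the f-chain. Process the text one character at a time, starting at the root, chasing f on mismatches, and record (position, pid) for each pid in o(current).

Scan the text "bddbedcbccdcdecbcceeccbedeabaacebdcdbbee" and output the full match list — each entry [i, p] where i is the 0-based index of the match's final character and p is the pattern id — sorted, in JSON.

Build:
Trie nodes:
  n0 'ε': b→8 c→1
  n1 'c': b→12 d→2 e→3
  n2 'cd': ·  ←P0
  n3 'ce': e→4
  n4 'cee': c→5
  n5 'ceec': c→6
  n6 'ceecc': b→7
  n7 'ceeccb': ·  ←P1
  n8 'b': e→9
  n9 'be': e→10
  n10 'bee': c→11
  n11 'beec': ·  ←P2
  n12 'cb': ·  ←P3

BFS fail/out derivation:
  n1('c'): parent n0 fail=0; on 'c' 0 → fail=0;  out ∅∪∅=∅
  n8('b'): parent n0 fail=0; on 'b' 0 → fail=0;  out ∅∪∅=∅
  n2('cd'): parent n1 fail=0; on 'd' 0 → fail=0;  out {0}∪∅={0}
  n3('ce'): parent n1 fail=0; on 'e' 0 → fail=0;  out ∅∪∅=∅
  n9('be'): parent n8 fail=0; on 'e' 0 → fail=0;  out ∅∪∅=∅
  n12('cb'): parent n1 fail=0; on 'b' 0 → fail=8;  out {3}∪∅={3}
  n4('cee'): parent n3 fail=0; on 'e' 0 → fail=0;  out ∅∪∅=∅
  n10('bee'): parent n9 fail=0; on 'e' 0 → fail=0;  out ∅∪∅=∅
  n5('ceec'): parent n4 fail=0; on 'c' 0 → fail=1;  out ∅∪∅=∅
  n11('beec'): parent n10 fail=0; on 'c' 0 → fail=1;  out {2}∪∅={2}
  n6('ceecc'): parent n5 fail=1; on 'c' 1→0 → fail=1;  out ∅∪∅=∅
  n7('ceeccb'): parent n6 fail=1; on 'b' 1 → fail=12;  out {1}∪{3}={1,3}

Text stream:
pos 0 'b': at 8
pos 1 'd': at 0 ·f
pos 2 'd': at 0
pos 3 'b': at 8
pos 4 'e': at 9
pos 5 'd': at 0 ·f
pos 6 'c': at 1
pos 7 'b': at 12  → match P3@[6:7]
pos 8 'c': at 1 ·f
pos 9 'c': at 1 ·f
pos 10 'd': at 2  → match P0@[9:10]
pos 11 'c': at 1 ·f
pos 12 'd': at 2  → match P0@[11:12]
pos 13 'e': at 0 ·f
pos 14 'c': at 1
pos 15 'b': at 12  → match P3@[14:15]
pos 16 'c': at 1 ·f
pos 17 'c': at 1 ·f
pos 18 'e': at 3
pos 19 'e': at 4
pos 20 'c': at 5
pos 21 'c': at 6
pos 22 'b': at 7  → match P1@[17:22],P3@[21:22]
pos 23 'e': at 9 ·f
pos 24 'd': at 0 ·f
pos 25 'e': at 0
pos 26 'a': at 0
pos 27 'b': at 8
pos 28 'a': at 0 ·f
pos 29 'a': at 0
pos 30 'c': at 1
pos 31 'e': at 3
pos 32 'b': at 8 ·f
pos 33 'd': at 0 ·f
pos 34 'c': at 1
pos 35 'd': at 2  → match P0@[34:35]
pos 36 'b': at 8 ·f
pos 37 'b': at 8 ·f
pos 38 'e': at 9
pos 39 'e': at 10

Matches: [[7,3],[10,0],[12,0],[15,3],[22,1],[22,3],[35,0]]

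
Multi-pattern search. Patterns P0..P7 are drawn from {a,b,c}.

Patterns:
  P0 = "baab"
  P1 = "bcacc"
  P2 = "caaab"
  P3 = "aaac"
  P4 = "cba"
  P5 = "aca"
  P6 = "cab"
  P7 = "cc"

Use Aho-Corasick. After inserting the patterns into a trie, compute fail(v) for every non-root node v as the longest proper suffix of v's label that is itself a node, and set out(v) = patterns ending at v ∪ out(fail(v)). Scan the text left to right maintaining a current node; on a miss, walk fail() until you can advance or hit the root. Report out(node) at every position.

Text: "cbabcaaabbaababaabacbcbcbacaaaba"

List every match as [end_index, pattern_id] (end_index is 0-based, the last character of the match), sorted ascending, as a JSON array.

Build:
Trie nodes:
  n0 'ε': a→14 b→1 c→9
  n1 'b': a→2 c→5
  n2 'ba': a→3
  n3 'baa': b→4
  n4 'baab': ·  ←P0
  n5 'bc': a→6
  n6 'bca': c→7
  n7 'bcac': c→8
  n8 'bcacc': ·  ←P1
  n9 'c': a→10 b→18 c→23
  n10 'ca': a→11 b→22
  n11 'caa': a→12
  n12 'caaa': b→13
  n13 'caaab': ·  ←P2
  n14 'a': a→15 c→20
  n15 'aa': a→16
  n16 'aaa': c→17
  n17 'aaac': ·  ←P3
  n18 'cb': a→19
  n19 'cba': ·  ←P4
  n20 'ac': a→21
  n21 'aca': ·  ←P5
  n22 'cab': ·  ←P6
  n23 'cc': ·  ←P7

BFS fail/out derivation:
  fail(1) 'b': from fail(0)=0 chase 'b': 0 ⇒ 0;  out=∅∪out(0)=∅
  fail(9) 'c': from fail(0)=0 chase 'c': 0 ⇒ 0;  out=∅∪out(0)=∅
  fail(14) 'a': from fail(0)=0 chase 'a': 0 ⇒ 0;  out=∅∪out(0)=∅
  fail(2) 'ba': from fail(1)=0 chase 'a': 0 ⇒ 14;  out=∅∪out(14)=∅
  fail(5) 'bc': from fail(1)=0 chase 'c': 0 ⇒ 9;  out=∅∪out(9)=∅
  fail(10) 'ca': from fail(9)=0 chase 'a': 0 ⇒ 14;  out=∅∪out(14)=∅
  fail(15) 'aa': from fail(14)=0 chase 'a': 0 ⇒ 14;  out=∅∪out(14)=∅
  fail(18) 'cb': from fail(9)=0 chase 'b': 0 ⇒ 1;  out=∅∪out(1)=∅
  fail(20) 'ac': from fail(14)=0 chase 'c': 0 ⇒ 9;  out=∅∪out(9)=∅
  fail(23) 'cc': from fail(9)=0 chase 'c': 0 ⇒ 9;  out={7}∪out(9)={7}
  fail(3) 'baa': from fail(2)=14 chase 'a': 14 ⇒ 15;  out=∅∪out(15)=∅
  fail(6) 'bca': from fail(5)=9 chase 'a': 9 ⇒ 10;  out=∅∪out(10)=∅
  fail(11) 'caa': from fail(10)=14 chase 'a': 14 ⇒ 15;  out=∅∪out(15)=∅
  fail(16) 'aaa': from fail(15)=14 chase 'a': 14 ⇒ 15;  out=∅∪out(15)=∅
  fail(19) 'cba': from fail(18)=1 chase 'a': 1 ⇒ 2;  out={4}∪out(2)={4}
  fail(21) 'aca': from fail(20)=9 chase 'a': 9 ⇒ 10;  out={5}∪out(10)={5}
  fail(22) 'cab': from fail(10)=14 chase 'b': 14→0 ⇒ 1;  out={6}∪out(1)={6}
  fail(4) 'baab': from fail(3)=15 chase 'b': 15→14→0 ⇒ 1;  out={0}∪out(1)={0}
  fail(7) 'bcac': from fail(6)=10 chase 'c': 10→14 ⇒ 20;  out=∅∪out(20)=∅
  fail(12) 'caaa': from fail(11)=15 chase 'a': 15 ⇒ 16;  out=∅∪out(16)=∅
  fail(17) 'aaac': from fail(16)=15 chase 'c': 15→14 ⇒ 20;  out={3}∪out(20)={3}
  fail(8) 'bcacc': from fail(7)=20 chase 'c': 20→9 ⇒ 23;  out={1}∪out(23)={1,7}
  fail(13) 'caaab': from fail(12)=16 chase 'b': 16→15→14→0 ⇒ 1;  out={2}∪out(1)={2}

Scan:
pos 0 'c': at 9
pos 1 'b': at 18
pos 2 'a': at 19  ** P4@[0:2]
pos 3 'b': at 1 (via fail)
pos 4 'c': at 5
pos 5 'a': at 6
pos 6 'a': at 11 (via fail)
pos 7 'a': at 12
pos 8 'b': at 13  ** P2@[4:8]
pos 9 'b': at 1 (via fail)
pos 10 'a': at 2
pos 11 'a': at 3
pos 12 'b': at 4  ** P0@[9:12]
pos 13 'a': at 2 (via fail)
pos 14 'b': at 1 (via fail)
pos 15 'a': at 2
pos 16 'a': at 3
pos 17 'b': at 4  ** P0@[14:17]
pos 18 'a': at 2 (via fail)
pos 19 'c': at 20 (via fail)
pos 20 'b': at 18 (via fail)
pos 21 'c': at 5 (via fail)
pos 22 'b': at 18 (via fail)
pos 23 'c': at 5 (via fail)
pos 24 'b': at 18 (via fail)
pos 25 'a': at 19  ** P4@[23:25]
pos 26 'c': at 20 (via fail)
pos 27 'a': at 21  ** P5@[25:27]
pos 28 'a': at 11 (via fail)
pos 29 'a': at 12
pos 30 'b': at 13  ** P2@[26:30]
pos 31 'a': at 2 (via fail)

Matches: [[2,4],[8,2],[12,0],[17,0],[25,4],[27,5],[30,2]]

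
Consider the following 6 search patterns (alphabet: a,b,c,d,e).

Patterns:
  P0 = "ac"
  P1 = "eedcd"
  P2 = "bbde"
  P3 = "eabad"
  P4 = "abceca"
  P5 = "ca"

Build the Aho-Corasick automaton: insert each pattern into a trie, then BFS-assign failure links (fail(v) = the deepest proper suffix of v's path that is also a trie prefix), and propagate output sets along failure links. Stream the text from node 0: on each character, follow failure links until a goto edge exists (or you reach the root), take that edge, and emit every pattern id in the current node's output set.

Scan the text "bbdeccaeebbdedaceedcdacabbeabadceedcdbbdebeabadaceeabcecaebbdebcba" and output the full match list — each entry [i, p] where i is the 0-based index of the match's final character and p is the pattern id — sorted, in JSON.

Build automaton:
Trie (insert patterns):
  n0 'ε': a→1 b→8 c→21 e→3
  n1 'a': b→16 c→2
  n2 'ac': ·  [P0 ends]
  n3 'e': a→12 e→4
  n4 'ee': d→5
  n5 'eed': c→6
  n6 'eedc': d→7
  n7 'eedcd': ·  [P1 ends]
  n8 'b': b→9
  n9 'bb': d→10
  n10 'bbd': e→11
  n11 'bbde': ·  [P2 ends]
  n12 'ea': b→13
  n13 'eab': a→14
  n14 'eaba': d→15
  n15 'eabad': ·  [P3 ends]
  n16 'ab': c→17
  n17 'abc': e→18
  n18 'abce': c→19
  n19 'abcec': a→20
  n20 'abceca': ·  [P4 ends]
  n21 'c': a→22
  n22 'ca': ·  [P5 ends]

Failure links (BFS by depth):
  n1('a'): parent n0 fail=0; on 'a' 0 → fail=0;  out ∅∪∅=∅
  n3('e'): parent n0 fail=0; on 'e' 0 → fail=0;  out ∅∪∅=∅
  n8('b'): parent n0 fail=0; on 'b' 0 → fail=0;  out ∅∪∅=∅
  n21('c'): parent n0 fail=0; on 'c' 0 → fail=0;  out ∅∪∅=∅
  n2('ac'): parent n1 fail=0; on 'c' 0 → fail=21;  out {0}∪∅={0}
  n4('ee'): parent n3 fail=0; on 'e' 0 → fail=3;  out ∅∪∅=∅
  n9('bb'): parent n8 fail=0; on 'b' 0 → fail=8;  out ∅∪∅=∅
  n12('ea'): parent n3 fail=0; on 'a' 0 → fail=1;  out ∅∪∅=∅
  n16('ab'): parent n1 fail=0; on 'b' 0 → fail=8;  out ∅∪∅=∅
  n22('ca'): parent n21 fail=0; on 'a' 0 → fail=1;  out {5}∪∅={5}
  n5('eed'): parent n4 fail=3; on 'd' 3→0 → fail=0;  out ∅∪∅=∅
  n10('bbd'): parent n9 fail=8; on 'd' 8→0 → fail=0;  out ∅∪∅=∅
  n13('eab'): parent n12 fail=1; on 'b' 1 → fail=16;  out ∅∪∅=∅
  n17('abc'): parent n16 fail=8; on 'c' 8→0 → fail=21;  out ∅∪∅=∅
  n6('eedc'): parent n5 fail=0; on 'c' 0 → fail=21;  out ∅∪∅=∅
  n11('bbde'): parent n10 fail=0; on 'e' 0 → fail=3;  out {2}∪∅={2}
  n14('eaba'): parent n13 fail=16; on 'a' 16→8→0 → fail=1;  out ∅∪∅=∅
  n18('abce'): parent n17 fail=21; on 'e' 21→0 → fail=3;  out ∅∪∅=∅
  n7('eedcd'): parent n6 fail=21; on 'd' 21→0 → fail=0;  out {1}∪∅={1}
  n15('eabad'): parent n14 fail=1; on 'd' 1→0 → fail=0;  out {3}∪∅={3}
  n19('abcec'): parent n18 fail=3; on 'c' 3→0 → fail=21;  out ∅∪∅=∅
  n20('abceca'): parent n19 fail=21; on 'a' 21 → fail=22;  out {4}∪{5}={4,5}

Scan:
[0] read 'b'  n0⇒n8
[1] read 'b'  n8⇒n9
[2] read 'd'  n9⇒n10
[3] read 'e'  n10⇒n11  emit P2@[0:3]
[4] read 'c'  n11⇒n21 (fail-walked)
[5] read 'c'  n21⇒n21 (fail-walked)
[6] read 'a'  n21⇒n22  emit P5@[5:6]
[7] read 'e'  n22⇒n3 (fail-walked)
[8] read 'e'  n3⇒n4
[9] read 'b'  n4⇒n8 (fail-walked)
[10] read 'b'  n8⇒n9
[11] read 'd'  n9⇒n10
[12] read 'e'  n10⇒n11  emit P2@[9:12]
[13] read 'd'  n11⇒n0 (fail-walked)
[14] read 'a'  n0⇒n1
[15] read 'c'  n1⇒n2  emit P0@[14:15]
[16] read 'e'  n2⇒n3 (fail-walked)
[17] read 'e'  n3⇒n4
[18] read 'd'  n4⇒n5
[19] read 'c'  n5⇒n6
[20] read 'd'  n6⇒n7  emit P1@[16:20]
[21] read 'a'  n7⇒n1 (fail-walked)
[22] read 'c'  n1⇒n2  emit P0@[21:22]
[23] read 'a'  n2⇒n22 (fail-walked)  emit P5@[22:23]
[24] read 'b'  n22⇒n16 (fail-walked)
[25] read 'b'  n16⇒n9 (fail-walked)
[26] read 'e'  n9⇒n3 (fail-walked)
[27] read 'a'  n3⇒n12
[28] read 'b'  n12⇒n13
[29] read 'a'  n13⇒n14
[30] read 'd'  n14⇒n15  emit P3@[26:30]
[31] read 'c'  n15⇒n21 (fail-walked)
[32] read 'e'  n21⇒n3 (fail-walked)
[33] read 'e'  n3⇒n4
[34] read 'd'  n4⇒n5
[35] read 'c'  n5⇒n6
[36] read 'd'  n6⇒n7  emit P1@[32:36]
[37] read 'b'  n7⇒n8 (fail-walked)
[38] read 'b'  n8⇒n9
[39] read 'd'  n9⇒n10
[40] read 'e'  n10⇒n11  emit P2@[37:40]
[41] read 'b'  n11⇒n8 (fail-walked)
[42] read 'e'  n8⇒n3 (fail-walked)
[43] read 'a'  n3⇒n12
[44] read 'b'  n12⇒n13
[45] read 'a'  n13⇒n14
[46] read 'd'  n14⇒n15  emit P3@[42:46]
[47] read 'a'  n15⇒n1 (fail-walked)
[48] read 'c'  n1⇒n2  emit P0@[47:48]
[49] read 'e'  n2⇒n3 (fail-walked)
[50] read 'e'  n3⇒n4
[51] read 'a'  n4⇒n12 (fail-walked)
[52] read 'b'  n12⇒n13
[53] read 'c'  n13⇒n17 (fail-walked)
[54] read 'e'  n17⇒n18
[55] read 'c'  n18⇒n19
[56] read 'a'  n19⇒n20  emit P4@[51:56],P5@[55:56]
[57] read 'e'  n20⇒n3 (fail-walked)
[58] read 'b'  n3⇒n8 (fail-walked)
[59] read 'b'  n8⇒n9
[60] read 'd'  n9⇒n10
[61] read 'e'  n10⇒n11  emit P2@[58:61]
[62] read 'b'  n11⇒n8 (fail-walked)
[63] read 'c'  n8⇒n21 (fail-walked)
[64] read 'b'  n21⇒n8 (fail-walked)
[65] read 'a'  n8⇒n1 (fail-walked)

Matches: [[3,2],[6,5],[12,2],[15,0],[20,1],[22,0],[23,5],[30,3],[36,1],[40,2],[46,3],[48,0],[56,4],[56,5],[61,2]]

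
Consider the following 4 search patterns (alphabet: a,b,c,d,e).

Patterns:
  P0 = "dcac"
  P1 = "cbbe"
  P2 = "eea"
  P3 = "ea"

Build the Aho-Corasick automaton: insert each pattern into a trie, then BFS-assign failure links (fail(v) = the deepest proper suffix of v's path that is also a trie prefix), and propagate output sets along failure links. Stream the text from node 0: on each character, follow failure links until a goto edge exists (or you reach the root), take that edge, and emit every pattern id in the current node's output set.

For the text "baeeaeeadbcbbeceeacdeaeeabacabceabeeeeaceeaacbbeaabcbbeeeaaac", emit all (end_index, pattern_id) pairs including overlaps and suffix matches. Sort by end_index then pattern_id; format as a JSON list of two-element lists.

Build:
Trie (insert patterns):
  0='ε' goto c→5 d→1 e→9
  1='d' goto c→2
  2='dc' goto a→3
  3='dca' goto c→4
  4='dcac' goto ·  ←P0
  5='c' goto b→6
  6='cb' goto b→7
  7='cbb' goto e→8
  8='cbbe' goto ·  ←P1
  9='e' goto a→12 e→10
  10='ee' goto a→11
  11='eea' goto ·  ←P2
  12='ea' goto ·  ←P3

Failure links (BFS by depth):
  fail(1) 'd': from fail(0)=0 chase 'd': 0 ⇒ 0;  out=∅∪out(0)=∅
  fail(5) 'c': from fail(0)=0 chase 'c': 0 ⇒ 0;  out=∅∪out(0)=∅
  fail(9) 'e': from fail(0)=0 chase 'e': 0 ⇒ 0;  out=∅∪out(0)=∅
  fail(2) 'dc': from fail(1)=0 chase 'c': 0 ⇒ 5;  out=∅∪out(5)=∅
  fail(6) 'cb': from fail(5)=0 chase 'b': 0 ⇒ 0;  out=∅∪out(0)=∅
  fail(10) 'ee': from fail(9)=0 chase 'e': 0 ⇒ 9;  out=∅∪out(9)=∅
  fail(12) 'ea': from fail(9)=0 chase 'a': 0 ⇒ 0;  out={3}∪out(0)={3}
  fail(3) 'dca': from fail(2)=5 chase 'a': 5→0 ⇒ 0;  out=∅∪out(0)=∅
  fail(7) 'cbb': from fail(6)=0 chase 'b': 0 ⇒ 0;  out=∅∪out(0)=∅
  fail(11) 'eea': from fail(10)=9 chase 'a': 9 ⇒ 12;  out={2}∪out(12)={2,3}
  fail(4) 'dcac': from fail(3)=0 chase 'c': 0 ⇒ 5;  out={0}∪out(5)={0}
  fail(8) 'cbbe': from fail(7)=0 chase 'e': 0 ⇒ 9;  out={1}∪out(9)={1}

Run:
[0] read 'b'  n0⇒n0
[1] read 'a'  n0⇒n0
[2] read 'e'  n0⇒n9
[3] read 'e'  n9⇒n10
[4] read 'a'  n10⇒n11  emit P2@[2:4],P3@[3:4]
[5] read 'e'  n11⇒n9 ·f
[6] read 'e'  n9⇒n10
[7] read 'a'  n10⇒n11  emit P2@[5:7],P3@[6:7]
[8] read 'd'  n11⇒n1 ·f
[9] read 'b'  n1⇒n0 ·f
[10] read 'c'  n0⇒n5
[11] read 'b'  n5⇒n6
[12] read 'b'  n6⇒n7
[13] read 'e'  n7⇒n8  emit P1@[10:13]
[14] read 'c'  n8⇒n5 ·f
[15] read 'e'  n5⇒n9 ·f
[16] read 'e'  n9⇒n10
[17] read 'a'  n10⇒n11  emit P2@[15:17],P3@[16:17]
[18] read 'c'  n11⇒n5 ·f
[19] read 'd'  n5⇒n1 ·f
[20] read 'e'  n1⇒n9 ·f
[21] read 'a'  n9⇒n12  emit P3@[20:21]
[22] read 'e'  n12⇒n9 ·f
[23] read 'e'  n9⇒n10
[24] read 'a'  n10⇒n11  emit P2@[22:24],P3@[23:24]
[25] read 'b'  n11⇒n0 ·f
[26] read 'a'  n0⇒n0
[27] read 'c'  n0⇒n5
[28] read 'a'  n5⇒n0 ·f
[29] read 'b'  n0⇒n0
[30] read 'c'  n0⇒n5
[31] read 'e'  n5⇒n9 ·f
[32] read 'a'  n9⇒n12  emit P3@[31:32]
[33] read 'b'  n12⇒n0 ·f
[34] read 'e'  n0⇒n9
[35] read 'e'  n9⇒n10
[36] read 'e'  n10⇒n10 ·f
[37] read 'e'  n10⇒n10 ·f
[38] read 'a'  n10⇒n11  emit P2@[36:38],P3@[37:38]
[39] read 'c'  n11⇒n5 ·f
[40] read 'e'  n5⇒n9 ·f
[41] read 'e'  n9⇒n10
[42] read 'a'  n10⇒n11  emit P2@[40:42],P3@[41:42]
[43] read 'a'  n11⇒n0 ·f
[44] read 'c'  n0⇒n5
[45] read 'b'  n5⇒n6
[46] read 'b'  n6⇒n7
[47] read 'e'  n7⇒n8  emit P1@[44:47]
[48] read 'a'  n8⇒n12 ·f  emit P3@[47:48]
[49] read 'a'  n12⇒n0 ·f
[50] read 'b'  n0⇒n0
[51] read 'c'  n0⇒n5
[52] read 'b'  n5⇒n6
[53] read 'b'  n6⇒n7
[54] read 'e'  n7⇒n8  emit P1@[51:54]
[55] read 'e'  n8⇒n10 ·f
[56] read 'e'  n10⇒n10 ·f
[57] read 'a'  n10⇒n11  emit P2@[55:57],P3@[56:57]
[58] read 'a'  n11⇒n0 ·f
[59] read 'a'  n0⇒n0
[60] read 'c'  n0⇒n5

Matches: [[4,2],[4,3],[7,2],[7,3],[13,1],[17,2],[17,3],[21,3],[24,2],[24,3],[32,3],[38,2],[38,3],[42,2],[42,3],[47,1],[48,3],[54,1],[57,2],[57,3]]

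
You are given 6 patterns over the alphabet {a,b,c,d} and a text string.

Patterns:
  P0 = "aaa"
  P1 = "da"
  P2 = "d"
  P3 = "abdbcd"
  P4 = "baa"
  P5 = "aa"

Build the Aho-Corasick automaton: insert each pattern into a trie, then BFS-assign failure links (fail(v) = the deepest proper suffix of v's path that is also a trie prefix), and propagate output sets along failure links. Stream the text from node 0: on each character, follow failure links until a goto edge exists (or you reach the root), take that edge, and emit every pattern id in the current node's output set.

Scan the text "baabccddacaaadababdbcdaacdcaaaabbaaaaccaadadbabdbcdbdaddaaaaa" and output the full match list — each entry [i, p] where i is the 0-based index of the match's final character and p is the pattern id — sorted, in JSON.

Build:
Trie (insert patterns):
  n0 'ε': a→1 b→11 d→4
  n1 'a': a→2 b→6
  n2 'aa': a→3  ←P5
  n3 'aaa': ·  ←P0
  n4 'd': a→5  ←P2
  n5 'da': ·  ←P1
  n6 'ab': d→7
  n7 'abd': b→8
  n8 'abdb': c→9
  n9 'abdbc': d→10
  n10 'abdbcd': ·  ←P3
  n11 'b': a→12
  n12 'ba': a→13
  n13 'baa': ·  ←P4

BFS fail/out derivation:
  n1('a'): parent n0 fail=0; on 'a' 0 → fail=0;  out ∅∪∅=∅
  n4('d'): parent n0 fail=0; on 'd' 0 → fail=0;  out {2}∪∅={2}
  n11('b'): parent n0 fail=0; on 'b' 0 → fail=0;  out ∅∪∅=∅
  n2('aa'): parent n1 fail=0; on 'a' 0 → fail=1;  out {5}∪∅={5}
  n5('da'): parent n4 fail=0; on 'a' 0 → fail=1;  out {1}∪∅={1}
  n6('ab'): parent n1 fail=0; on 'b' 0 → fail=11;  out ∅∪∅=∅
  n12('ba'): parent n11 fail=0; on 'a' 0 → fail=1;  out ∅∪∅=∅
  n3('aaa'): parent n2 fail=1; on 'a' 1 → fail=2;  out {0}∪{5}={0,5}
  n7('abd'): parent n6 fail=11; on 'd' 11→0 → fail=4;  out ∅∪{2}={2}
  n13('baa'): parent n12 fail=1; on 'a' 1 → fail=2;  out {4}∪{5}={4,5}
  n8('abdb'): parent n7 fail=4; on 'b' 4→0 → fail=11;  out ∅∪∅=∅
  n9('abdbc'): parent n8 fail=11; on 'c' 11→0 → fail=0;  out ∅∪∅=∅
  n10('abdbcd'): parent n9 fail=0; on 'd' 0 → fail=4;  out {3}∪{2}={2,3}

Run:
[0] read 'b'  n0⇒n11
[1] read 'a'  n11⇒n12
[2] read 'a'  n12⇒n13  emit P4@[0:2],P5@[1:2]
[3] read 'b'  n13⇒n6 ·f
[4] read 'c'  n6⇒n0 ·f
[5] read 'c'  n0⇒n0
[6] read 'd'  n0⇒n4  emit P2@[6:6]
[7] read 'd'  n4⇒n4 ·f  emit P2@[7:7]
[8] read 'a'  n4⇒n5  emit P1@[7:8]
[9] read 'c'  n5⇒n0 ·f
[10] read 'a'  n0⇒n1
[11] read 'a'  n1⇒n2  emit P5@[10:11]
[12] read 'a'  n2⇒n3  emit P0@[10:12],P5@[11:12]
[13] read 'd'  n3⇒n4 ·f  emit P2@[13:13]
[14] read 'a'  n4⇒n5  emit P1@[13:14]
[15] read 'b'  n5⇒n6 ·f
[16] read 'a'  n6⇒n12 ·f
[17] read 'b'  n12⇒n6 ·f
[18] read 'd'  n6⇒n7  emit P2@[18:18]
[19] read 'b'  n7⇒n8
[20] read 'c'  n8⇒n9
[21] read 'd'  n9⇒n10  emit P2@[21:21],P3@[16:21]
[22] read 'a'  n10⇒n5 ·f  emit P1@[21:22]
[23] read 'a'  n5⇒n2 ·f  emit P5@[22:23]
[24] read 'c'  n2⇒n0 ·f
[25] read 'd'  n0⇒n4  emit P2@[25:25]
[26] read 'c'  n4⇒n0 ·f
[27] read 'a'  n0⇒n1
[28] read 'a'  n1⇒n2  emit P5@[27:28]
[29] read 'a'  n2⇒n3  emit P0@[27:29],P5@[28:29]
[30] read 'a'  n3⇒n3 ·f  emit P0@[28:30],P5@[29:30]
[31] read 'b'  n3⇒n6 ·f
[32] read 'b'  n6⇒n11 ·f
[33] read 'a'  n11⇒n12
[34] read 'a'  n12⇒n13  emit P4@[32:34],P5@[33:34]
[35] read 'a'  n13⇒n3 ·f  emit P0@[33:35],P5@[34:35]
[36] read 'a'  n3⇒n3 ·f  emit P0@[34:36],P5@[35:36]
[37] read 'c'  n3⇒n0 ·f
[38] read 'c'  n0⇒n0
[39] read 'a'  n0⇒n1
[40] read 'a'  n1⇒n2  emit P5@[39:40]
[41] read 'd'  n2⇒n4 ·f  emit P2@[41:41]
[42] read 'a'  n4⇒n5  emit P1@[41:42]
[43] read 'd'  n5⇒n4 ·f  emit P2@[43:43]
[44] read 'b'  n4⇒n11 ·f
[45] read 'a'  n11⇒n12
[46] read 'b'  n12⇒n6 ·f
[47] read 'd'  n6⇒n7  emit P2@[47:47]
[48] read 'b'  n7⇒n8
[49] read 'c'  n8⇒n9
[50] read 'd'  n9⇒n10  emit P2@[50:50],P3@[45:50]
[51] read 'b'  n10⇒n11 ·f
[52] read 'd'  n11⇒n4 ·f  emit P2@[52:52]
[53] read 'a'  n4⇒n5  emit P1@[52:53]
[54] read 'd'  n5⇒n4 ·f  emit P2@[54:54]
[55] read 'd'  n4⇒n4 ·f  emit P2@[55:55]
[56] read 'a'  n4⇒n5  emit P1@[55:56]
[57] read 'a'  n5⇒n2 ·f  emit P5@[56:57]
[58] read 'a'  n2⇒n3  emit P0@[56:58],P5@[57:58]
[59] read 'a'  n3⇒n3 ·f  emit P0@[57:59],P5@[58:59]
[60] read 'a'  n3⇒n3 ·f  emit P0@[58:60],P5@[59:60]

All matches (sorted): [[2,4],[2,5],[6,2],[7,2],[8,1],[11,5],[12,0],[12,5],[13,2],[14,1],[18,2],[21,2],[21,3],[22,1],[23,5],[25,2],[28,5],[29,0],[29,5],[30,0],[30,5],[34,4],[34,5],[35,0],[35,5],[36,0],[36,5],[40,5],[41,2],[42,1],[43,2],[47,2],[50,2],[50,3],[52,2],[53,1],[54,2],[55,2],[56,1],[57,5],[58,0],[58,5],[59,0],[59,5],[60,0],[60,5]]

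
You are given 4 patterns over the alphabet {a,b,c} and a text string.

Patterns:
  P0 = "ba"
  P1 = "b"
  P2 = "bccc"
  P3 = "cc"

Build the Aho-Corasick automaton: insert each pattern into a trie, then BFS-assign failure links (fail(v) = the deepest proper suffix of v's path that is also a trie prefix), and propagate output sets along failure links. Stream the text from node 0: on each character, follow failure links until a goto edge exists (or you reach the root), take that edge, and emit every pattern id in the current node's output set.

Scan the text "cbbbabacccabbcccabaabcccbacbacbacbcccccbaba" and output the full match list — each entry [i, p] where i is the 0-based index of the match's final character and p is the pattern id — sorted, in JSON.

Build:
Trie (insert patterns):
  0='ε' goto b→1 c→6
  1='b' goto a→2 c→3  [P1 ends]
  2='ba' goto ·  [P0 ends]
  3='bc' goto c→4
  4='bcc' goto c→5
  5='bccc' goto ·  [P2 ends]
  6='c' goto c→7
  7='cc' goto ·  [P3 ends]

BFS fail/out derivation:
  fail(1) 'b': from fail(0)=0 chase 'b': 0 ⇒ 0;  out={1}∪out(0)={1}
  fail(6) 'c': from fail(0)=0 chase 'c': 0 ⇒ 0;  out=∅∪out(0)=∅
  fail(2) 'ba': from fail(1)=0 chase 'a': 0 ⇒ 0;  out={0}∪out(0)={0}
  fail(3) 'bc': from fail(1)=0 chase 'c': 0 ⇒ 6;  out=∅∪out(6)=∅
  fail(7) 'cc': from fail(6)=0 chase 'c': 0 ⇒ 6;  out={3}∪out(6)={3}
  fail(4) 'bcc': from fail(3)=6 chase 'c': 6 ⇒ 7;  out=∅∪out(7)={3}
  fail(5) 'bccc': from fail(4)=7 chase 'c': 7→6 ⇒ 7;  out={2}∪out(7)={2,3}

Scan:
i=0 'c': node 0→6
i=1 'b': node 6→1 ·f  ** P1@[1:1]
i=2 'b': node 1→1 ·f  ** P1@[2:2]
i=3 'b': node 1→1 ·f  ** P1@[3:3]
i=4 'a': node 1→2  ** P0@[3:4]
i=5 'b': node 2→1 ·f  ** P1@[5:5]
i=6 'a': node 1→2  ** P0@[5:6]
i=7 'c': node 2→6 ·f
i=8 'c': node 6→7  ** P3@[7:8]
i=9 'c': node 7→7 ·f  ** P3@[8:9]
i=10 'a': node 7→0 ·f
i=11 'b': node 0→1  ** P1@[11:11]
i=12 'b': node 1→1 ·f  ** P1@[12:12]
i=13 'c': node 1→3
i=14 'c': node 3→4  ** P3@[13:14]
i=15 'c': node 4→5  ** P2@[12:15],P3@[14:15]
i=16 'a': node 5→0 ·f
i=17 'b': node 0→1  ** P1@[17:17]
i=18 'a': node 1→2  ** P0@[17:18]
i=19 'a': node 2→0 ·f
i=20 'b': node 0→1  ** P1@[20:20]
i=21 'c': node 1→3
i=22 'c': node 3→4  ** P3@[21:22]
i=23 'c': node 4→5  ** P2@[20:23],P3@[22:23]
i=24 'b': node 5→1 ·f  ** P1@[24:24]
i=25 'a': node 1→2  ** P0@[24:25]
i=26 'c': node 2→6 ·f
i=27 'b': node 6→1 ·f  ** P1@[27:27]
i=28 'a': node 1→2  ** P0@[27:28]
i=29 'c': node 2→6 ·f
i=30 'b': node 6→1 ·f  ** P1@[30:30]
i=31 'a': node 1→2  ** P0@[30:31]
i=32 'c': node 2→6 ·f
i=33 'b': node 6→1 ·f  ** P1@[33:33]
i=34 'c': node 1→3
i=35 'c': node 3→4  ** P3@[34:35]
i=36 'c': node 4→5  ** P2@[33:36],P3@[35:36]
i=37 'c': node 5→7 ·f  ** P3@[36:37]
i=38 'c': node 7→7 ·f  ** P3@[37:38]
i=39 'b': node 7→1 ·f  ** P1@[39:39]
i=40 'a': node 1→2  ** P0@[39:40]
i=41 'b': node 2→1 ·f  ** P1@[41:41]
i=42 'a': node 1→2  ** P0@[41:42]

All matches (sorted): [[1,1],[2,1],[3,1],[4,0],[5,1],[6,0],[8,3],[9,3],[11,1],[12,1],[14,3],[15,2],[15,3],[17,1],[18,0],[20,1],[22,3],[23,2],[23,3],[24,1],[25,0],[27,1],[28,0],[30,1],[31,0],[33,1],[35,3],[36,2],[36,3],[37,3],[38,3],[39,1],[40,0],[41,1],[42,0]]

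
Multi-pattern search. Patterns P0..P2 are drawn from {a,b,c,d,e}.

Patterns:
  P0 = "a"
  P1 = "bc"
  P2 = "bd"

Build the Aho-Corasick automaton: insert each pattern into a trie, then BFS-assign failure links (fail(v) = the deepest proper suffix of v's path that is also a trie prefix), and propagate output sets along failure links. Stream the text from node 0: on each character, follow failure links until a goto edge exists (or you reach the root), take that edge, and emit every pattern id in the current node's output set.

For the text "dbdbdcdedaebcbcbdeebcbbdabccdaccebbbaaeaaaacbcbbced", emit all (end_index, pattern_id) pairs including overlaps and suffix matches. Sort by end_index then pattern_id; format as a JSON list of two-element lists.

Construct AC machine:
Trie nodes:
  0='ε' goto a→1 b→2
  1='a' goto ·  [P0 ends]
  2='b' goto c→3 d→4
  3='bc' goto ·  [P1 ends]
  4='bd' goto ·  [P2 ends]

BFS fail/out derivation:
  fail(1) 'a': from fail(0)=0 chase 'a': 0 ⇒ 0;  out={0}∪out(0)={0}
  fail(2) 'b': from fail(0)=0 chase 'b': 0 ⇒ 0;  out=∅∪out(0)=∅
  fail(3) 'bc': from fail(2)=0 chase 'c': 0 ⇒ 0;  out={1}∪out(0)={1}
  fail(4) 'bd': from fail(2)=0 chase 'd': 0 ⇒ 0;  out={2}∪out(0)={2}

Run:
i=0 'd': node 0→0
i=1 'b': node 0→2
i=2 'd': node 2→4  emit P2@[1:2]
i=3 'b': node 4→2 (via fail)
i=4 'd': node 2→4  emit P2@[3:4]
i=5 'c': node 4→0 (via fail)
i=6 'd': node 0→0
i=7 'e': node 0→0
i=8 'd': node 0→0
i=9 'a': node 0→1  emit P0@[9:9]
i=10 'e': node 1→0 (via fail)
i=11 'b': node 0→2
i=12 'c': node 2→3  emit P1@[11:12]
i=13 'b': node 3→2 (via fail)
i=14 'c': node 2→3  emit P1@[13:14]
i=15 'b': node 3→2 (via fail)
i=16 'd': node 2→4  emit P2@[15:16]
i=17 'e': node 4→0 (via fail)
i=18 'e': node 0→0
i=19 'b': node 0→2
i=20 'c': node 2→3  emit P1@[19:20]
i=21 'b': node 3→2 (via fail)
i=22 'b': node 2→2 (via fail)
i=23 'd': node 2→4  emit P2@[22:23]
i=24 'a': node 4→1 (via fail)  emit P0@[24:24]
i=25 'b': node 1→2 (via fail)
i=26 'c': node 2→3  emit P1@[25:26]
i=27 'c': node 3→0 (via fail)
i=28 'd': node 0→0
i=29 'a': node 0→1  emit P0@[29:29]
i=30 'c': node 1→0 (via fail)
i=31 'c': node 0→0
i=32 'e': node 0→0
i=33 'b': node 0→2
i=34 'b': node 2→2 (via fail)
i=35 'b': node 2→2 (via fail)
i=36 'a': node 2→1 (via fail)  emit P0@[36:36]
i=37 'a': node 1→1 (via fail)  emit P0@[37:37]
i=38 'e': node 1→0 (via fail)
i=39 'a': node 0→1  emit P0@[39:39]
i=40 'a': node 1→1 (via fail)  emit P0@[40:40]
i=41 'a': node 1→1 (via fail)  emit P0@[41:41]
i=42 'a': node 1→1 (via fail)  emit P0@[42:42]
i=43 'c': node 1→0 (via fail)
i=44 'b': node 0→2
i=45 'c': node 2→3  emit P1@[44:45]
i=46 'b': node 3→2 (via fail)
i=47 'b': node 2→2 (via fail)
i=48 'c': node 2→3  emit P1@[47:48]
i=49 'e': node 3→0 (via fail)
i=50 'd': node 0→0

Result: [[2,2],[4,2],[9,0],[12,1],[14,1],[16,2],[20,1],[23,2],[24,0],[26,1],[29,0],[36,0],[37,0],[39,0],[40,0],[41,0],[42,0],[45,1],[48,1]]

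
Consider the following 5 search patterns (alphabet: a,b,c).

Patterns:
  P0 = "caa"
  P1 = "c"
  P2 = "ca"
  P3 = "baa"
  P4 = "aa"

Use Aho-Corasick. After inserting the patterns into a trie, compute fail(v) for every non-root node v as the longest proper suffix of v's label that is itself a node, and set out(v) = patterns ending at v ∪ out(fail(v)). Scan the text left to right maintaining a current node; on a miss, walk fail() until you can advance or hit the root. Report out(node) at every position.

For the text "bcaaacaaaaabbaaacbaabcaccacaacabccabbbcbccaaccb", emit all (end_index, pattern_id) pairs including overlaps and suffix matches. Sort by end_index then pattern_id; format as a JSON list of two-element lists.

Build:
Trie nodes:
  0='ε' goto a→7 b→4 c→1
  1='c' goto a→2  ←P1
  2='ca' goto a→3  ←P2
  3='caa' goto ·  ←P0
  4='b' goto a→5
  5='ba' goto a→6
  6='baa' goto ·  ←P3
  7='a' goto a→8
  8='aa' goto ·  ←P4

BFS fail/out derivation:
  fail(1) 'c': from fail(0)=0 chase 'c': 0 ⇒ 0;  out={1}∪out(0)={1}
  fail(4) 'b': from fail(0)=0 chase 'b': 0 ⇒ 0;  out=∅∪out(0)=∅
  fail(7) 'a': from fail(0)=0 chase 'a': 0 ⇒ 0;  out=∅∪out(0)=∅
  fail(2) 'ca': from fail(1)=0 chase 'a': 0 ⇒ 7;  out={2}∪out(7)={2}
  fail(5) 'ba': from fail(4)=0 chase 'a': 0 ⇒ 7;  out=∅∪out(7)=∅
  fail(8) 'aa': from fail(7)=0 chase 'a': 0 ⇒ 7;  out={4}∪out(7)={4}
  fail(3) 'caa': from fail(2)=7 chase 'a': 7 ⇒ 8;  out={0}∪out(8)={0,4}
  fail(6) 'baa': from fail(5)=7 chase 'a': 7 ⇒ 8;  out={3}∪out(8)={3,4}

Scan:
[0] read 'b'  n0⇒n4
[1] read 'c'  n4⇒n1 (via fail)  ** P1@[1:1]
[2] read 'a'  n1⇒n2  ** P2@[1:2]
[3] read 'a'  n2⇒n3  ** P0@[1:3],P4@[2:3]
[4] read 'a'  n3⇒n8 (via fail)  ** P4@[3:4]
[5] read 'c'  n8⇒n1 (via fail)  ** P1@[5:5]
[6] read 'a'  n1⇒n2  ** P2@[5:6]
[7] read 'a'  n2⇒n3  ** P0@[5:7],P4@[6:7]
[8] read 'a'  n3⇒n8 (via fail)  ** P4@[7:8]
[9] read 'a'  n8⇒n8 (via fail)  ** P4@[8:9]
[10] read 'a'  n8⇒n8 (via fail)  ** P4@[9:10]
[11] read 'b'  n8⇒n4 (via fail)
[12] read 'b'  n4⇒n4 (via fail)
[13] read 'a'  n4⇒n5
[14] read 'a'  n5⇒n6  ** P3@[12:14],P4@[13:14]
[15] read 'a'  n6⇒n8 (via fail)  ** P4@[14:15]
[16] read 'c'  n8⇒n1 (via fail)  ** P1@[16:16]
[17] read 'b'  n1⇒n4 (via fail)
[18] read 'a'  n4⇒n5
[19] read 'a'  n5⇒n6  ** P3@[17:19],P4@[18:19]
[20] read 'b'  n6⇒n4 (via fail)
[21] read 'c'  n4⇒n1 (via fail)  ** P1@[21:21]
[22] read 'a'  n1⇒n2  ** P2@[21:22]
[23] read 'c'  n2⇒n1 (via fail)  ** P1@[23:23]
[24] read 'c'  n1⇒n1 (via fail)  ** P1@[24:24]
[25] read 'a'  n1⇒n2  ** P2@[24:25]
[26] read 'c'  n2⇒n1 (via fail)  ** P1@[26:26]
[27] read 'a'  n1⇒n2  ** P2@[26:27]
[28] read 'a'  n2⇒n3  ** P0@[26:28],P4@[27:28]
[29] read 'c'  n3⇒n1 (via fail)  ** P1@[29:29]
[30] read 'a'  n1⇒n2  ** P2@[29:30]
[31] read 'b'  n2⇒n4 (via fail)
[32] read 'c'  n4⇒n1 (via fail)  ** P1@[32:32]
[33] read 'c'  n1⇒n1 (via fail)  ** P1@[33:33]
[34] read 'a'  n1⇒n2  ** P2@[33:34]
[35] read 'b'  n2⇒n4 (via fail)
[36] read 'b'  n4⇒n4 (via fail)
[37] read 'b'  n4⇒n4 (via fail)
[38] read 'c'  n4⇒n1 (via fail)  ** P1@[38:38]
[39] read 'b'  n1⇒n4 (via fail)
[40] read 'c'  n4⇒n1 (via fail)  ** P1@[40:40]
[41] read 'c'  n1⇒n1 (via fail)  ** P1@[41:41]
[42] read 'a'  n1⇒n2  ** P2@[41:42]
[43] read 'a'  n2⇒n3  ** P0@[41:43],P4@[42:43]
[44] read 'c'  n3⇒n1 (via fail)  ** P1@[44:44]
[45] read 'c'  n1⇒n1 (via fail)  ** P1@[45:45]
[46] read 'b'  n1⇒n4 (via fail)

All matches (sorted): [[1,1],[2,2],[3,0],[3,4],[4,4],[5,1],[6,2],[7,0],[7,4],[8,4],[9,4],[10,4],[14,3],[14,4],[15,4],[16,1],[19,3],[19,4],[21,1],[22,2],[23,1],[24,1],[25,2],[26,1],[27,2],[28,0],[28,4],[29,1],[30,2],[32,1],[33,1],[34,2],[38,1],[40,1],[41,1],[42,2],[43,0],[43,4],[44,1],[45,1]]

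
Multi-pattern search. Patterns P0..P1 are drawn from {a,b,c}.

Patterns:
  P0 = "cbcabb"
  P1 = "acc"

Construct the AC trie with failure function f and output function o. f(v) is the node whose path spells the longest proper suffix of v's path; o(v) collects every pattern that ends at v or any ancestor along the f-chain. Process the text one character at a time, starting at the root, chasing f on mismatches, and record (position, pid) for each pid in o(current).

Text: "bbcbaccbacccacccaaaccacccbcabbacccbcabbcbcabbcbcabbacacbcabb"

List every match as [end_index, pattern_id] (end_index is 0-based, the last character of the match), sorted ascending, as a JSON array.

Build automaton:
Trie (insert patterns):
  n0 'ε': a→7 c→1
  n1 'c': b→2
  n2 'cb': c→3
  n3 'cbc': a→4
  n4 'cbca': b→5
  n5 'cbcab': b→6
  n6 'cbcabb': ·  [P0 ends]
  n7 'a': c→8
  n8 'ac': c→9
  n9 'acc': ·  [P1 ends]

BFS fail/out derivation:
  fail(1) 'c': from fail(0)=0 chase 'c': 0 ⇒ 0;  out=∅∪out(0)=∅
  fail(7) 'a': from fail(0)=0 chase 'a': 0 ⇒ 0;  out=∅∪out(0)=∅
  fail(2) 'cb': from fail(1)=0 chase 'b': 0 ⇒ 0;  out=∅∪out(0)=∅
  fail(8) 'ac': from fail(7)=0 chase 'c': 0 ⇒ 1;  out=∅∪out(1)=∅
  fail(3) 'cbc': from fail(2)=0 chase 'c': 0 ⇒ 1;  out=∅∪out(1)=∅
  fail(9) 'acc': from fail(8)=1 chase 'c': 1→0 ⇒ 1;  out={1}∪out(1)={1}
  fail(4) 'cbca': from fail(3)=1 chase 'a': 1→0 ⇒ 7;  out=∅∪out(7)=∅
  fail(5) 'cbcab': from fail(4)=7 chase 'b': 7→0 ⇒ 0;  out=∅∪out(0)=∅
  fail(6) 'cbcabb': from fail(5)=0 chase 'b': 0 ⇒ 0;  out={0}∪out(0)={0}

Text stream:
i=0 'b': node 0→0
i=1 'b': node 0→0
i=2 'c': node 0→1
i=3 'b': node 1→2
i=4 'a': node 2→7 ·f
i=5 'c': node 7→8
i=6 'c': node 8→9  → match P1@[4:6]
i=7 'b': node 9→2 ·f
i=8 'a': node 2→7 ·f
i=9 'c': node 7→8
i=10 'c': node 8→9  → match P1@[8:10]
i=11 'c': node 9→1 ·f
i=12 'a': node 1→7 ·f
i=13 'c': node 7→8
i=14 'c': node 8→9  → match P1@[12:14]
i=15 'c': node 9→1 ·f
i=16 'a': node 1→7 ·f
i=17 'a': node 7→7 ·f
i=18 'a': node 7→7 ·f
i=19 'c': node 7→8
i=20 'c': node 8→9  → match P1@[18:20]
i=21 'a': node 9→7 ·f
i=22 'c': node 7→8
i=23 'c': node 8→9  → match P1@[21:23]
i=24 'c': node 9→1 ·f
i=25 'b': node 1→2
i=26 'c': node 2→3
i=27 'a': node 3→4
i=28 'b': node 4→5
i=29 'b': node 5→6  → match P0@[24:29]
i=30 'a': node 6→7 ·f
i=31 'c': node 7→8
i=32 'c': node 8→9  → match P1@[30:32]
i=33 'c': node 9→1 ·f
i=34 'b': node 1→2
i=35 'c': node 2→3
i=36 'a': node 3→4
i=37 'b': node 4→5
i=38 'b': node 5→6  → match P0@[33:38]
i=39 'c': node 6→1 ·f
i=40 'b': node 1→2
i=41 'c': node 2→3
i=42 'a': node 3→4
i=43 'b': node 4→5
i=44 'b': node 5→6  → match P0@[39:44]
i=45 'c': node 6→1 ·f
i=46 'b': node 1→2
i=47 'c': node 2→3
i=48 'a': node 3→4
i=49 'b': node 4→5
i=50 'b': node 5→6  → match P0@[45:50]
i=51 'a': node 6→7 ·f
i=52 'c': node 7→8
i=53 'a': node 8→7 ·f
i=54 'c': node 7→8
i=55 'b': node 8→2 ·f
i=56 'c': node 2→3
i=57 'a': node 3→4
i=58 'b': node 4→5
i=59 'b': node 5→6  → match P0@[54:59]

Result: [[6,1],[10,1],[14,1],[20,1],[23,1],[29,0],[32,1],[38,0],[44,0],[50,0],[59,0]]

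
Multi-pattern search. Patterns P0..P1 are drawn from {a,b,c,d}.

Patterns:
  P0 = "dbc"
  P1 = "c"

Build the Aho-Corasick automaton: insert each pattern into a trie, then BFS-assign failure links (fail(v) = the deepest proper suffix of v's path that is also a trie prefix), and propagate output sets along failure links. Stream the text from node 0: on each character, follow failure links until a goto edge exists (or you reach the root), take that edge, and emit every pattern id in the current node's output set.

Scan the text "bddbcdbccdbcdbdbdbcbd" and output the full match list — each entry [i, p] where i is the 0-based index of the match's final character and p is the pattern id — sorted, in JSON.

Build:
Trie (insert patterns):
  0='ε' goto c→4 d→1
  1='d' goto b→2
  2='db' goto c→3
  3='dbc' goto ·  [P0 ends]
  4='c' goto ·  [P1 ends]

BFS fail/out derivation:
  n1('d'): parent n0 fail=0; on 'd' 0 → fail=0;  out ∅∪∅=∅
  n4('c'): parent n0 fail=0; on 'c' 0 → fail=0;  out {1}∪∅={1}
  n2('db'): parent n1 fail=0; on 'b' 0 → fail=0;  out ∅∪∅=∅
  n3('dbc'): parent n2 fail=0; on 'c' 0 → fail=4;  out {0}∪{1}={0,1}

Run:
i=0 'b': node 0→0
i=1 'd': node 0→1
i=2 'd': node 1→1 (fail-walked)
i=3 'b': node 1→2
i=4 'c': node 2→3  → match P0@[2:4],P1@[4:4]
i=5 'd': node 3→1 (fail-walked)
i=6 'b': node 1→2
i=7 'c': node 2→3  → match P0@[5:7],P1@[7:7]
i=8 'c': node 3→4 (fail-walked)  → match P1@[8:8]
i=9 'd': node 4→1 (fail-walked)
i=10 'b': node 1→2
i=11 'c': node 2→3  → match P0@[9:11],P1@[11:11]
i=12 'd': node 3→1 (fail-walked)
i=13 'b': node 1→2
i=14 'd': node 2→1 (fail-walked)
i=15 'b': node 1→2
i=16 'd': node 2→1 (fail-walked)
i=17 'b': node 1→2
i=18 'c': node 2→3  → match P0@[16:18],P1@[18:18]
i=19 'b': node 3→0 (fail-walked)
i=20 'd': node 0→1

Result: [[4,0],[4,1],[7,0],[7,1],[8,1],[11,0],[11,1],[18,0],[18,1]]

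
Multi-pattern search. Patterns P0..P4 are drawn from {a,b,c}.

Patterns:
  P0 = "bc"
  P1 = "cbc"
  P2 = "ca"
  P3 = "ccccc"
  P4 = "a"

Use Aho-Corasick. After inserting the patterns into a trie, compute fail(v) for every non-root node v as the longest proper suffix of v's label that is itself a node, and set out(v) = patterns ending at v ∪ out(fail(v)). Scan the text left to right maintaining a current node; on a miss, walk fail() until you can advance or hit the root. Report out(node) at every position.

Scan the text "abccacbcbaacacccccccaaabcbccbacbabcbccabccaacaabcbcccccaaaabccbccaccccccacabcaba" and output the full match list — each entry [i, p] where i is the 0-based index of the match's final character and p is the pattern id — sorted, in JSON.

Construct AC machine:
Trie nodes:
  n0 'ε': a→11 b→1 c→3
  n1 'b': c→2
  n2 'bc': ·  ←P0
  n3 'c': a→6 b→4 c→7
  n4 'cb': c→5
  n5 'cbc': ·  ←P1
  n6 'ca': ·  ←P2
  n7 'cc': c→8
  n8 'ccc': c→9
  n9 'cccc': c→10
  n10 'ccccc': ·  ←P3
  n11 'a': ·  ←P4

BFS fail/out derivation:
  fail(1) 'b': from fail(0)=0 chase 'b': 0 ⇒ 0;  out=∅∪out(0)=∅
  fail(3) 'c': from fail(0)=0 chase 'c': 0 ⇒ 0;  out=∅∪out(0)=∅
  fail(11) 'a': from fail(0)=0 chase 'a': 0 ⇒ 0;  out={4}∪out(0)={4}
  fail(2) 'bc': from fail(1)=0 chase 'c': 0 ⇒ 3;  out={0}∪out(3)={0}
  fail(4) 'cb': from fail(3)=0 chase 'b': 0 ⇒ 1;  out=∅∪out(1)=∅
  fail(6) 'ca': from fail(3)=0 chase 'a': 0 ⇒ 11;  out={2}∪out(11)={2,4}
  fail(7) 'cc': from fail(3)=0 chase 'c': 0 ⇒ 3;  out=∅∪out(3)=∅
  fail(5) 'cbc': from fail(4)=1 chase 'c': 1 ⇒ 2;  out={1}∪out(2)={0,1}
  fail(8) 'ccc': from fail(7)=3 chase 'c': 3 ⇒ 7;  out=∅∪out(7)=∅
  fail(9) 'cccc': from fail(8)=7 chase 'c': 7 ⇒ 8;  out=∅∪out(8)=∅
  fail(10) 'ccccc': from fail(9)=8 chase 'c': 8 ⇒ 9;  out={3}∪out(9)={3}

Text stream:
pos 0 'a': at 11  → match P4@[0:0]
pos 1 'b': at 1 ·f
pos 2 'c': at 2  → match P0@[1:2]
pos 3 'c': at 7 ·f
pos 4 'a': at 6 ·f  → match P2@[3:4],P4@[4:4]
pos 5 'c': at 3 ·f
pos 6 'b': at 4
pos 7 'c': at 5  → match P0@[6:7],P1@[5:7]
pos 8 'b': at 4 ·f
pos 9 'a': at 11 ·f  → match P4@[9:9]
pos 10 'a': at 11 ·f  → match P4@[10:10]
pos 11 'c': at 3 ·f
pos 12 'a': at 6  → match P2@[11:12],P4@[12:12]
pos 13 'c': at 3 ·f
pos 14 'c': at 7
pos 15 'c': at 8
pos 16 'c': at 9
pos 17 'c': at 10  → match P3@[13:17]
pos 18 'c': at 10 ·f  → match P3@[14:18]
pos 19 'c': at 10 ·f  → match P3@[15:19]
pos 20 'a': at 6 ·f  → match P2@[19:20],P4@[20:20]
pos 21 'a': at 11 ·f  → match P4@[21:21]
pos 22 'a': at 11 ·f  → match P4@[22:22]
pos 23 'b': at 1 ·f
pos 24 'c': at 2  → match P0@[23:24]
pos 25 'b': at 4 ·f
pos 26 'c': at 5  → match P0@[25:26],P1@[24:26]
pos 27 'c': at 7 ·f
pos 28 'b': at 4 ·f
pos 29 'a': at 11 ·f  → match P4@[29:29]
pos 30 'c': at 3 ·f
pos 31 'b': at 4
pos 32 'a': at 11 ·f  → match P4@[32:32]
pos 33 'b': at 1 ·f
pos 34 'c': at 2  → match P0@[33:34]
pos 35 'b': at 4 ·f
pos 36 'c': at 5  → match P0@[35:36],P1@[34:36]
pos 37 'c': at 7 ·f
pos 38 'a': at 6 ·f  → match P2@[37:38],P4@[38:38]
pos 39 'b': at 1 ·f
pos 40 'c': at 2  → match P0@[39:40]
pos 41 'c': at 7 ·f
pos 42 'a': at 6 ·f  → match P2@[41:42],P4@[42:42]
pos 43 'a': at 11 ·f  → match P4@[43:43]
pos 44 'c': at 3 ·f
pos 45 'a': at 6  → match P2@[44:45],P4@[45:45]
pos 46 'a': at 11 ·f  → match P4@[46:46]
pos 47 'b': at 1 ·f
pos 48 'c': at 2  → match P0@[47:48]
pos 49 'b': at 4 ·f
pos 50 'c': at 5  → match P0@[49:50],P1@[48:50]
pos 51 'c': at 7 ·f
pos 52 'c': at 8
pos 53 'c': at 9
pos 54 'c': at 10  → match P3@[50:54]
pos 55 'a': at 6 ·f  → match P2@[54:55],P4@[55:55]
pos 56 'a': at 11 ·f  → match P4@[56:56]
pos 57 'a': at 11 ·f  → match P4@[57:57]
pos 58 'a': at 11 ·f  → match P4@[58:58]
pos 59 'b': at 1 ·f
pos 60 'c': at 2  → match P0@[59:60]
pos 61 'c': at 7 ·f
pos 62 'b': at 4 ·f
pos 63 'c': at 5  → match P0@[62:63],P1@[61:63]
pos 64 'c': at 7 ·f
pos 65 'a': at 6 ·f  → match P2@[64:65],P4@[65:65]
pos 66 'c': at 3 ·f
pos 67 'c': at 7
pos 68 'c': at 8
pos 69 'c': at 9
pos 70 'c': at 10  → match P3@[66:70]
pos 71 'c': at 10 ·f  → match P3@[67:71]
pos 72 'a': at 6 ·f  → match P2@[71:72],P4@[72:72]
pos 73 'c': at 3 ·f
pos 74 'a': at 6  → match P2@[73:74],P4@[74:74]
pos 75 'b': at 1 ·f
pos 76 'c': at 2  → match P0@[75:76]
pos 77 'a': at 6 ·f  → match P2@[76:77],P4@[77:77]
pos 78 'b': at 1 ·f
pos 79 'a': at 11 ·f  → match P4@[79:79]

Matches: [[0,4],[2,0],[4,2],[4,4],[7,0],[7,1],[9,4],[10,4],[12,2],[12,4],[17,3],[18,3],[19,3],[20,2],[20,4],[21,4],[22,4],[24,0],[26,0],[26,1],[29,4],[32,4],[34,0],[36,0],[36,1],[38,2],[38,4],[40,0],[42,2],[42,4],[43,4],[45,2],[45,4],[46,4],[48,0],[50,0],[50,1],[54,3],[55,2],[55,4],[56,4],[57,4],[58,4],[60,0],[63,0],[63,1],[65,2],[65,4],[70,3],[71,3],[72,2],[72,4],[74,2],[74,4],[76,0],[77,2],[77,4],[79,4]]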